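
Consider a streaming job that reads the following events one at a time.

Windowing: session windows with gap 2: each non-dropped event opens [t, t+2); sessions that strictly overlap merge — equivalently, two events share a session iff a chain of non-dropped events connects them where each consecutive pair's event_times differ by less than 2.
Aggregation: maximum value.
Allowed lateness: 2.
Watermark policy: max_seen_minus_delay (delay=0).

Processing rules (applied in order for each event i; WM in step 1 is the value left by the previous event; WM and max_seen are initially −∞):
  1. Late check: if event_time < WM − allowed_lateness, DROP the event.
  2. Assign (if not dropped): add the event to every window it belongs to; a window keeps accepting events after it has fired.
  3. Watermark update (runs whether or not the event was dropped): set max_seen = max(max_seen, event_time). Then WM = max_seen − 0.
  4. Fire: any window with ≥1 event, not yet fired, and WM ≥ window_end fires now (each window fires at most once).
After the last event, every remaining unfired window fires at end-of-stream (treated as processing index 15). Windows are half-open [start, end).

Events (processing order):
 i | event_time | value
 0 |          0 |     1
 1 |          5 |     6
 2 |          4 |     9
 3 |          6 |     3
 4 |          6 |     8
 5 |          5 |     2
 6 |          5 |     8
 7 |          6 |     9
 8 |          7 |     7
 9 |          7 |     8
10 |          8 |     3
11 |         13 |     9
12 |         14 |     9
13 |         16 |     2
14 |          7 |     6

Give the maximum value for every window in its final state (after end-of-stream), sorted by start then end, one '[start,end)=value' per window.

i=0 t=0 v=1: → [0,2); WM=0
i=1 t=5 v=6: → [5,7); WM=5
i=2 t=4 v=9: → [4,7); WM=5
i=3 t=6 v=3: → [4,8); WM=6
i=4 t=6 v=8: → [4,8); WM=6
i=5 t=5 v=2: → [4,8); WM=6
i=6 t=5 v=8: → [4,8); WM=6
i=7 t=6 v=9: → [4,8); WM=6
i=8 t=7 v=7: → [4,9); WM=7
i=9 t=7 v=8: → [4,9); WM=7
i=10 t=8 v=3: → [4,10); WM=8
i=11 t=13 v=9: → [13,15); WM=13
i=12 t=14 v=9: → [13,16); WM=14
i=13 t=16 v=2: → [16,18); WM=16
i=14 t=7 v=6: DROP (t<16-2); WM=16

[0,2)=1 [4,10)=9 [13,16)=9 [16,18)=2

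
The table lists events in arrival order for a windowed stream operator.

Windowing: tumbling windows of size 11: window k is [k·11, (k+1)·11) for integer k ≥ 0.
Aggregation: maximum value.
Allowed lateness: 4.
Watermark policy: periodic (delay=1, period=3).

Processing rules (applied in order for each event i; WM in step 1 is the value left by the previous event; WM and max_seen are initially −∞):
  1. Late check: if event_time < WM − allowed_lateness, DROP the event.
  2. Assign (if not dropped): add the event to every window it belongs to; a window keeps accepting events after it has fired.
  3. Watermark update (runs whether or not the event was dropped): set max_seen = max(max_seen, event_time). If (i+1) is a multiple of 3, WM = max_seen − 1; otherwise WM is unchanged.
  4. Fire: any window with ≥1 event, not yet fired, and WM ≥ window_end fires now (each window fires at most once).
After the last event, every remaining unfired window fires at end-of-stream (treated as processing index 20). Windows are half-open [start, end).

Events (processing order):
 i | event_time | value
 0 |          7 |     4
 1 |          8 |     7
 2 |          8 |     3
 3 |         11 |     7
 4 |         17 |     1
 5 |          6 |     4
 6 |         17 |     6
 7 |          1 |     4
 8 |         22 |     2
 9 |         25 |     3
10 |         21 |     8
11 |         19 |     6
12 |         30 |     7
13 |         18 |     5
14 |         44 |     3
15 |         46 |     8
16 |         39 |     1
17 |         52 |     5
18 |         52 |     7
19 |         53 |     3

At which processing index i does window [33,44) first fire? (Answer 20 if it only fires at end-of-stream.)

17

i=0 t=7 v=4: → [0,11); WM=−∞
i=1 t=8 v=7: → [0,11); WM=−∞
i=2 t=8 v=3: → [0,11); WM=7
i=3 t=11 v=7: → [11,22); WM=7
i=4 t=17 v=1: → [11,22); WM=7
i=5 t=6 v=4: → [0,11); WM=16; [0,11) fires=7
i=6 t=17 v=6: → [11,22); WM=16
i=7 t=1 v=4: DROP (t<16-4); WM=16
i=8 t=22 v=2: → [22,33); WM=21
i=9 t=25 v=3: → [22,33); WM=21
i=10 t=21 v=8: → [11,22); WM=21
i=11 t=19 v=6: → [11,22); WM=24; [11,22) fires=8
i=12 t=30 v=7: → [22,33); WM=24
i=13 t=18 v=5: DROP (t<24-4); WM=24
i=14 t=44 v=3: → [44,55); WM=43; [22,33) fires=7
i=15 t=46 v=8: → [44,55); WM=43
i=16 t=39 v=1: → [33,44); WM=43
i=17 t=52 v=5: → [44,55); WM=51; [33,44) fires=1
i=18 t=52 v=7: → [44,55); WM=51
i=19 t=53 v=3: → [44,55); WM=51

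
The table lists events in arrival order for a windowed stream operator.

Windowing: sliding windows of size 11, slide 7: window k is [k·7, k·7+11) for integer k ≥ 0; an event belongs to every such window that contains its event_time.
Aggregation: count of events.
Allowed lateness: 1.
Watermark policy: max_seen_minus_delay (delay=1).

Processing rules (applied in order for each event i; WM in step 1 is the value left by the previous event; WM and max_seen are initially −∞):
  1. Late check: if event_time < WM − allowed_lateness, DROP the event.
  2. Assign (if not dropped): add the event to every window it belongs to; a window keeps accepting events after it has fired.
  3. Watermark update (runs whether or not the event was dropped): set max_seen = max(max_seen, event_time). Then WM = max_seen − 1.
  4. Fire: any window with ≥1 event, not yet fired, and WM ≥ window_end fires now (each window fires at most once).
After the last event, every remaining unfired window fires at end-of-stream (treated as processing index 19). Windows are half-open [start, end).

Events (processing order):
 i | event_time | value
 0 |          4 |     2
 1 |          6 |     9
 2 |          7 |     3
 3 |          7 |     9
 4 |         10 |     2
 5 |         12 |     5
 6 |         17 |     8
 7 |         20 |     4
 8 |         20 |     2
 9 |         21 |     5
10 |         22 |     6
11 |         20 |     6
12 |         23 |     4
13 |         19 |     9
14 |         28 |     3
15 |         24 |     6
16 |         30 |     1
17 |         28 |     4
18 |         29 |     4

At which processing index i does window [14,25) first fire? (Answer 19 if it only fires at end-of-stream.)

i=0 t=4 v=2: → [0,11); WM=3
i=1 t=6 v=9: → [0,11); WM=5
i=2 t=7 v=3: → [7,18),[0,11); WM=6
i=3 t=7 v=9: → [7,18),[0,11); WM=6
i=4 t=10 v=2: → [7,18),[0,11); WM=9
i=5 t=12 v=5: → [7,18); WM=11; [0,11) fires=5
i=6 t=17 v=8: → [14,25),[7,18); WM=16
i=7 t=20 v=4: → [14,25); WM=19; [7,18) fires=5
i=8 t=20 v=2: → [14,25); WM=19
i=9 t=21 v=5: → [21,32),[14,25); WM=20
i=10 t=22 v=6: → [21,32),[14,25); WM=21
i=11 t=20 v=6: → [14,25); WM=21
i=12 t=23 v=4: → [21,32),[14,25); WM=22
i=13 t=19 v=9: DROP (t<22-1); WM=22
i=14 t=28 v=3: → [28,39),[21,32); WM=27; [14,25) fires=7
i=15 t=24 v=6: DROP (t<27-1); WM=27
i=16 t=30 v=1: → [28,39),[21,32); WM=29
i=17 t=28 v=4: → [28,39),[21,32); WM=29
i=18 t=29 v=4: → [28,39),[21,32); WM=29

14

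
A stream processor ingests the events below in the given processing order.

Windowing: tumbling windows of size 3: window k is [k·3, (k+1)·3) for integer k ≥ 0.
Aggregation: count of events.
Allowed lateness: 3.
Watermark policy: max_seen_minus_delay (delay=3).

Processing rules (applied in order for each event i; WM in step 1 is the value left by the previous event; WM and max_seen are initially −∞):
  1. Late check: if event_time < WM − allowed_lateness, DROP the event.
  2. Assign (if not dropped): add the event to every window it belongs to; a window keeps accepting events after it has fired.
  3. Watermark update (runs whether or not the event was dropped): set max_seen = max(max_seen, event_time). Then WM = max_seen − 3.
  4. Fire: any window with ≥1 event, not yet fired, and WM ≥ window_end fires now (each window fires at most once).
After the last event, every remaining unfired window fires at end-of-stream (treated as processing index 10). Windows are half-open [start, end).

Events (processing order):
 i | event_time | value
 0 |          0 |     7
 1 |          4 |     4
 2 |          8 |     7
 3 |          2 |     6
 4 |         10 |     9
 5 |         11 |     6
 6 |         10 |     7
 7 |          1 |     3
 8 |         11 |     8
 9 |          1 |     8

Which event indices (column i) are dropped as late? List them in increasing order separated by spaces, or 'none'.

7 9

i=0 t=0 v=7: → [0,3); WM=-3
i=1 t=4 v=4: → [3,6); WM=1
i=2 t=8 v=7: → [6,9); WM=5; [0,3) fires=1
i=3 t=2 v=6: → [0,3); WM=5
i=4 t=10 v=9: → [9,12); WM=7; [3,6) fires=1
i=5 t=11 v=6: → [9,12); WM=8
i=6 t=10 v=7: → [9,12); WM=8
i=7 t=1 v=3: DROP (t<8-3); WM=8
i=8 t=11 v=8: → [9,12); WM=8
i=9 t=1 v=8: DROP (t<8-3); WM=8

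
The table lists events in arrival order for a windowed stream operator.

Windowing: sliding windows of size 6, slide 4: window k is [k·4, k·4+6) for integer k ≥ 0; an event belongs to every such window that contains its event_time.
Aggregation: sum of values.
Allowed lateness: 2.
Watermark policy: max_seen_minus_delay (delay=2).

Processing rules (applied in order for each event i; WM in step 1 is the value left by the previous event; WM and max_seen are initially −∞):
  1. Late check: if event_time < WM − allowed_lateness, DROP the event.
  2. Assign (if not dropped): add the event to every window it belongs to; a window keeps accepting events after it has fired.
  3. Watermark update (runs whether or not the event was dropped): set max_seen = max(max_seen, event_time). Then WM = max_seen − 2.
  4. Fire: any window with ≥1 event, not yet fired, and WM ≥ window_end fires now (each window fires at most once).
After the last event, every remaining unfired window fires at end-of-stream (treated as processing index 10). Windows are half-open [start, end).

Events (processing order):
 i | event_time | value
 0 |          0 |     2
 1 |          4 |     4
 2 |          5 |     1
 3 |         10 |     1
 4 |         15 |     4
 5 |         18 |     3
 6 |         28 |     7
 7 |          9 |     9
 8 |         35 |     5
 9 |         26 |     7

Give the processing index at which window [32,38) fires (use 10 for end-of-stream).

10

i=0 t=0 v=2: → [0,6); WM=-2
i=1 t=4 v=4: → [4,10),[0,6); WM=2
i=2 t=5 v=1: → [4,10),[0,6); WM=3
i=3 t=10 v=1: → [8,14); WM=8; [0,6) fires=7
i=4 t=15 v=4: → [12,18); WM=13; [4,10) fires=5
i=5 t=18 v=3: → [16,22); WM=16; [8,14) fires=1
i=6 t=28 v=7: → [28,34),[24,30); WM=26; [12,18) fires=4 [16,22) fires=3
i=7 t=9 v=9: DROP (t<26-2); WM=26
i=8 t=35 v=5: → [32,38); WM=33; [24,30) fires=7
i=9 t=26 v=7: DROP (t<33-2); WM=33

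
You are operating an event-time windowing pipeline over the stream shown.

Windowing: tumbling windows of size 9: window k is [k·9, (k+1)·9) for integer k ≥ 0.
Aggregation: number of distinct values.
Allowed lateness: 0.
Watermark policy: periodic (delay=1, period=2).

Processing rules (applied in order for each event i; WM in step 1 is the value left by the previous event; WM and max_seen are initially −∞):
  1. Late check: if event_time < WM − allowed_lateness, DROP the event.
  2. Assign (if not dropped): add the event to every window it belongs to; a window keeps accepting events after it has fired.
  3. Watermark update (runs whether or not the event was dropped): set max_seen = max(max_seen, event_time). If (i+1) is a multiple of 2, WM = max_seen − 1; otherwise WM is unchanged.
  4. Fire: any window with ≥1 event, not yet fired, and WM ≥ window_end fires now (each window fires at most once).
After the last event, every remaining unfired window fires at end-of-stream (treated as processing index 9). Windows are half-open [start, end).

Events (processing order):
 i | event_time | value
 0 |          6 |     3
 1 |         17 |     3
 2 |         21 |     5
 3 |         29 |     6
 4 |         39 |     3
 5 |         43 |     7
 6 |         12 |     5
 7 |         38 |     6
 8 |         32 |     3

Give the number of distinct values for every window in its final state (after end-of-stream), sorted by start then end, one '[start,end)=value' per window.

[0,9)=1 [9,18)=1 [18,27)=1 [27,36)=1 [36,45)=2

i=0 t=6 v=3: → [0,9); WM=−∞
i=1 t=17 v=3: → [9,18); WM=16; [0,9) fires=1
i=2 t=21 v=5: → [18,27); WM=16
i=3 t=29 v=6: → [27,36); WM=28; [9,18) fires=1 [18,27) fires=1
i=4 t=39 v=3: → [36,45); WM=28
i=5 t=43 v=7: → [36,45); WM=42; [27,36) fires=1
i=6 t=12 v=5: DROP (t<42-0); WM=42
i=7 t=38 v=6: DROP (t<42-0); WM=42
i=8 t=32 v=3: DROP (t<42-0); WM=42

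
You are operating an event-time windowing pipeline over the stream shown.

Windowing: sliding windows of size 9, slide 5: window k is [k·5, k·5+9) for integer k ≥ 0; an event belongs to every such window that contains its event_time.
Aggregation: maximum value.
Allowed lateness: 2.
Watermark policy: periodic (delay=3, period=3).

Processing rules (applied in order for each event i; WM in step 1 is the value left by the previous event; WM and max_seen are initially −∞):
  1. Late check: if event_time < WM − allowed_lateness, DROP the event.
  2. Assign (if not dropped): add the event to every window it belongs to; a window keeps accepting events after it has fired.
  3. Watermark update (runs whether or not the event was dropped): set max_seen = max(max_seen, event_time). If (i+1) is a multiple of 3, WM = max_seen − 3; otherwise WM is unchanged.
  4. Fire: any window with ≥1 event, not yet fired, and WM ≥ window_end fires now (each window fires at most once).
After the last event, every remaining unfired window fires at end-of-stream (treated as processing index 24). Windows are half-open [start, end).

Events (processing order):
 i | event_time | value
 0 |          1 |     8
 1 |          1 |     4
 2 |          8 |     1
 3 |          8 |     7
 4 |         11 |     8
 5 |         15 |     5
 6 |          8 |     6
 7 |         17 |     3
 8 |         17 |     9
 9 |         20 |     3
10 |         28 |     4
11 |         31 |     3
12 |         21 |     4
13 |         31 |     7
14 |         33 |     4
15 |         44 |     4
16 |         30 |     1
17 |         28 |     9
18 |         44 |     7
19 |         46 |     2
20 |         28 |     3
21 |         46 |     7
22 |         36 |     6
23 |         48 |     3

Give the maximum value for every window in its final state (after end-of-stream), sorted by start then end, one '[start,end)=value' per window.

[0,9)=8 [5,14)=8 [10,19)=9 [15,24)=9 [20,29)=9 [25,34)=9 [30,39)=7 [40,49)=7 [45,54)=7

i=0 t=1 v=8: → [0,9); WM=−∞
i=1 t=1 v=4: → [0,9); WM=−∞
i=2 t=8 v=1: → [5,14),[0,9); WM=5
i=3 t=8 v=7: → [5,14),[0,9); WM=5
i=4 t=11 v=8: → [10,19),[5,14); WM=5
i=5 t=15 v=5: → [15,24),[10,19); WM=12; [0,9) fires=8
i=6 t=8 v=6: DROP (t<12-2); WM=12
i=7 t=17 v=3: → [15,24),[10,19); WM=12
i=8 t=17 v=9: → [15,24),[10,19); WM=14; [5,14) fires=8
i=9 t=20 v=3: → [20,29),[15,24); WM=14
i=10 t=28 v=4: → [25,34),[20,29); WM=14
i=11 t=31 v=3: → [30,39),[25,34); WM=28; [10,19) fires=9 [15,24) fires=9
i=12 t=21 v=4: DROP (t<28-2); WM=28
i=13 t=31 v=7: → [30,39),[25,34); WM=28
i=14 t=33 v=4: → [30,39),[25,34); WM=30; [20,29) fires=4
i=15 t=44 v=4: → [40,49); WM=30
i=16 t=30 v=1: → [30,39),[25,34); WM=30
i=17 t=28 v=9: → [25,34),[20,29); WM=41; [25,34) fires=9 [30,39) fires=7
i=18 t=44 v=7: → [40,49); WM=41
i=19 t=46 v=2: → [45,54),[40,49); WM=41
i=20 t=28 v=3: DROP (t<41-2); WM=43
i=21 t=46 v=7: → [45,54),[40,49); WM=43
i=22 t=36 v=6: DROP (t<43-2); WM=43
i=23 t=48 v=3: → [45,54),[40,49); WM=45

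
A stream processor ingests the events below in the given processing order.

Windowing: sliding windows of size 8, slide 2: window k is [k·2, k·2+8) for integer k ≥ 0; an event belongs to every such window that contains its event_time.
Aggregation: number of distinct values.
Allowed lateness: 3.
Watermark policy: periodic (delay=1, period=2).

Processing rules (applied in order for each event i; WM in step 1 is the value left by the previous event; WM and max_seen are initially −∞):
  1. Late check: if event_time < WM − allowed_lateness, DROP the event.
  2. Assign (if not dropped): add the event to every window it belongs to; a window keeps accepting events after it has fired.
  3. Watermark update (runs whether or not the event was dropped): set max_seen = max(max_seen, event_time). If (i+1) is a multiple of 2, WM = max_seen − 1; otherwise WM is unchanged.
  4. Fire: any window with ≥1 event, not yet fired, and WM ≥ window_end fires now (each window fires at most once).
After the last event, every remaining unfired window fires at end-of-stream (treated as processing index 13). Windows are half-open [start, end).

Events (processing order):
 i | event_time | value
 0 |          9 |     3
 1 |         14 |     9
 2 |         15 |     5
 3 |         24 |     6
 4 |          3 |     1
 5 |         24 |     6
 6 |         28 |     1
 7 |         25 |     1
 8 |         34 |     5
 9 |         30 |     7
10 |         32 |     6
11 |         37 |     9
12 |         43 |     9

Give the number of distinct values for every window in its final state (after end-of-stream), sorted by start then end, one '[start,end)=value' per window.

i=0 t=9 v=3: → [8,16),[6,14),[4,12),[2,10); WM=−∞
i=1 t=14 v=9: → [14,22),[12,20),[10,18),[8,16); WM=13; [2,10) fires=1 [4,12) fires=1
i=2 t=15 v=5: → [14,22),[12,20),[10,18),[8,16); WM=13
i=3 t=24 v=6: → [24,32),[22,30),[20,28),[18,26); WM=23; [6,14) fires=1 [8,16) fires=3 [10,18) fires=2 [12,20) fires=2 [14,22) fires=2
i=4 t=3 v=1: DROP (t<23-3); WM=23
i=5 t=24 v=6: → [24,32),[22,30),[20,28),[18,26); WM=23
i=6 t=28 v=1: → [28,36),[26,34),[24,32),[22,30); WM=23
i=7 t=25 v=1: → [24,32),[22,30),[20,28),[18,26); WM=27; [18,26) fires=2
i=8 t=34 v=5: → [34,42),[32,40),[30,38),[28,36); WM=27
i=9 t=30 v=7: → [30,38),[28,36),[26,34),[24,32); WM=33; [20,28) fires=2 [22,30) fires=2 [24,32) fires=3
i=10 t=32 v=6: → [32,40),[30,38),[28,36),[26,34); WM=33
i=11 t=37 v=9: → [36,44),[34,42),[32,40),[30,38); WM=36; [26,34) fires=3 [28,36) fires=4
i=12 t=43 v=9: → [42,50),[40,48),[38,46),[36,44); WM=36

[2,10)=1 [4,12)=1 [6,14)=1 [8,16)=3 [10,18)=2 [12,20)=2 [14,22)=2 [18,26)=2 [20,28)=2 [22,30)=2 [24,32)=3 [26,34)=3 [28,36)=4 [30,38)=4 [32,40)=3 [34,42)=2 [36,44)=1 [38,46)=1 [40,48)=1 [42,50)=1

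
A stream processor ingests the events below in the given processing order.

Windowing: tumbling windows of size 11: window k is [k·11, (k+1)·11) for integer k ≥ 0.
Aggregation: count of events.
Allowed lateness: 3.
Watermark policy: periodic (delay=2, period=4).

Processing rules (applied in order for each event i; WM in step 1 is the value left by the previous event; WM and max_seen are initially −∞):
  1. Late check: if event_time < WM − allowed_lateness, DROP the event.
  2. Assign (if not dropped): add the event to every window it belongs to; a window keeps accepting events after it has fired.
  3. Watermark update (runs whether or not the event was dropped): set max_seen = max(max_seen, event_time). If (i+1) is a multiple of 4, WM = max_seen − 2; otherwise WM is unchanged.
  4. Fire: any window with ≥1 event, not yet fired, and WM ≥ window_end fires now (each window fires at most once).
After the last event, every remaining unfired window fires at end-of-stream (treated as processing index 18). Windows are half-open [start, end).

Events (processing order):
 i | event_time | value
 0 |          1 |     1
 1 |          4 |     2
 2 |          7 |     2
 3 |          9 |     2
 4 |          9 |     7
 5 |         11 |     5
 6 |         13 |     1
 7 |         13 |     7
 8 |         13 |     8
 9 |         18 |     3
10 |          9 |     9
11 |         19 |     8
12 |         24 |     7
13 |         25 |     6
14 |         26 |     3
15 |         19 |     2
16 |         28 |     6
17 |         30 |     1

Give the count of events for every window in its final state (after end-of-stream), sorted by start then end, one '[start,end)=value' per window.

i=0 t=1 v=1: → [0,11); WM=−∞
i=1 t=4 v=2: → [0,11); WM=−∞
i=2 t=7 v=2: → [0,11); WM=−∞
i=3 t=9 v=2: → [0,11); WM=7
i=4 t=9 v=7: → [0,11); WM=7
i=5 t=11 v=5: → [11,22); WM=7
i=6 t=13 v=1: → [11,22); WM=7
i=7 t=13 v=7: → [11,22); WM=11; [0,11) fires=5
i=8 t=13 v=8: → [11,22); WM=11
i=9 t=18 v=3: → [11,22); WM=11
i=10 t=9 v=9: → [0,11); WM=11
i=11 t=19 v=8: → [11,22); WM=17
i=12 t=24 v=7: → [22,33); WM=17
i=13 t=25 v=6: → [22,33); WM=17
i=14 t=26 v=3: → [22,33); WM=17
i=15 t=19 v=2: → [11,22); WM=24; [11,22) fires=7
i=16 t=28 v=6: → [22,33); WM=24
i=17 t=30 v=1: → [22,33); WM=24

[0,11)=6 [11,22)=7 [22,33)=5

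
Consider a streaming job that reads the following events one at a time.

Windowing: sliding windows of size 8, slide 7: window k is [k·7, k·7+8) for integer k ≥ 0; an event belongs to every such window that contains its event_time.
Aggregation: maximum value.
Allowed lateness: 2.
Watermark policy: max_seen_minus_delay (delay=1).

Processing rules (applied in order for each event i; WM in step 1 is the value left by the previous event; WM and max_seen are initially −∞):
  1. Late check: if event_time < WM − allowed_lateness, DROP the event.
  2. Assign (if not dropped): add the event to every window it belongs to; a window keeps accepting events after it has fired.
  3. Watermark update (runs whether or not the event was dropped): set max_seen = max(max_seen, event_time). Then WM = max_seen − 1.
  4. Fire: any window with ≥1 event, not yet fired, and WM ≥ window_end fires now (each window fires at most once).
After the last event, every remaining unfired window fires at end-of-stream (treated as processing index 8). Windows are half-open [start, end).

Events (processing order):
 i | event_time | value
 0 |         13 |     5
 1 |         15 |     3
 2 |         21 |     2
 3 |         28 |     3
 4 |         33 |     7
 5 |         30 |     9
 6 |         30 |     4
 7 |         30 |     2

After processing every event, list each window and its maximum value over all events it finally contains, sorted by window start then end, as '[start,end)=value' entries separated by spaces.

[7,15)=5 [14,22)=3 [21,29)=3 [28,36)=9

i=0 t=13 v=5: → [7,15); WM=12
i=1 t=15 v=3: → [14,22); WM=14
i=2 t=21 v=2: → [21,29),[14,22); WM=20; [7,15) fires=5
i=3 t=28 v=3: → [28,36),[21,29); WM=27; [14,22) fires=3
i=4 t=33 v=7: → [28,36); WM=32; [21,29) fires=3
i=5 t=30 v=9: → [28,36); WM=32
i=6 t=30 v=4: → [28,36); WM=32
i=7 t=30 v=2: → [28,36); WM=32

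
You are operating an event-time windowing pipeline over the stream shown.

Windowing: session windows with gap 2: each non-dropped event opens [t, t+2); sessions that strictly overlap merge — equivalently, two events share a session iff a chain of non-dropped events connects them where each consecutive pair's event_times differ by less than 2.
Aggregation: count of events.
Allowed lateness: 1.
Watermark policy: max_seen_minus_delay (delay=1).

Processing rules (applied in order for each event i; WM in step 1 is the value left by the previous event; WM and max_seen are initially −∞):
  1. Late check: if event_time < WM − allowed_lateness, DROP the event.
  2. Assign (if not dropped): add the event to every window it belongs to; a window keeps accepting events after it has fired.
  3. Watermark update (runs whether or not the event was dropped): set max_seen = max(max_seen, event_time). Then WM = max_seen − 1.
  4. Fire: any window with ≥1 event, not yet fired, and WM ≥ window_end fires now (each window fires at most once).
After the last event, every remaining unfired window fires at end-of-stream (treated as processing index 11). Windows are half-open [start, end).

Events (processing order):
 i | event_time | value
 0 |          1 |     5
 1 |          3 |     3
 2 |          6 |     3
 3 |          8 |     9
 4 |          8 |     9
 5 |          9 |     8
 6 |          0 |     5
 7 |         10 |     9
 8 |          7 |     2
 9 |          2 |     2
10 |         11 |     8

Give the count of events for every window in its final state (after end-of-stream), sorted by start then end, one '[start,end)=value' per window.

i=0 t=1 v=5: → [1,3); WM=0
i=1 t=3 v=3: → [3,5); WM=2
i=2 t=6 v=3: → [6,8); WM=5
i=3 t=8 v=9: → [8,10); WM=7
i=4 t=8 v=9: → [8,10); WM=7
i=5 t=9 v=8: → [8,11); WM=8
i=6 t=0 v=5: DROP (t<8-1); WM=8
i=7 t=10 v=9: → [8,12); WM=9
i=8 t=7 v=2: DROP (t<9-1); WM=9
i=9 t=2 v=2: DROP (t<9-1); WM=9
i=10 t=11 v=8: → [8,13); WM=10

[1,3)=1 [3,5)=1 [6,8)=1 [8,13)=5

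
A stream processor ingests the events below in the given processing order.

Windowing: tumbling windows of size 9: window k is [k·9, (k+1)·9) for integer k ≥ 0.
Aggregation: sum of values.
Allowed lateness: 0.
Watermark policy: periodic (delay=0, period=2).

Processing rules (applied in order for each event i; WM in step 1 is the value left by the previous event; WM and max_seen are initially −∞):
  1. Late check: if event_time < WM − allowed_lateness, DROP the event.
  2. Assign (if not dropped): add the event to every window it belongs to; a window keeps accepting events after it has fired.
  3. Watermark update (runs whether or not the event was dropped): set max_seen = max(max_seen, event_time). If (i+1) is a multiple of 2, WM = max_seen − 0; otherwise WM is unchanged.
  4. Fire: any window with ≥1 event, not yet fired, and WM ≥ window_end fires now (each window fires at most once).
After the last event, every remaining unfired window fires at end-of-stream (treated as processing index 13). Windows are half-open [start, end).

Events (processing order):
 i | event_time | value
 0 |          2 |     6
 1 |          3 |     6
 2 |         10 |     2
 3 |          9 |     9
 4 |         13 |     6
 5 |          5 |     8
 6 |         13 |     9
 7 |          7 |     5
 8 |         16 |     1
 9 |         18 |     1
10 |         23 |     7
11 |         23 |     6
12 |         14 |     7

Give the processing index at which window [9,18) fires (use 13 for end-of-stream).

9

i=0 t=2 v=6: → [0,9); WM=−∞
i=1 t=3 v=6: → [0,9); WM=3
i=2 t=10 v=2: → [9,18); WM=3
i=3 t=9 v=9: → [9,18); WM=10; [0,9) fires=12
i=4 t=13 v=6: → [9,18); WM=10
i=5 t=5 v=8: DROP (t<10-0); WM=13
i=6 t=13 v=9: → [9,18); WM=13
i=7 t=7 v=5: DROP (t<13-0); WM=13
i=8 t=16 v=1: → [9,18); WM=13
i=9 t=18 v=1: → [18,27); WM=18; [9,18) fires=27
i=10 t=23 v=7: → [18,27); WM=18
i=11 t=23 v=6: → [18,27); WM=23
i=12 t=14 v=7: DROP (t<23-0); WM=23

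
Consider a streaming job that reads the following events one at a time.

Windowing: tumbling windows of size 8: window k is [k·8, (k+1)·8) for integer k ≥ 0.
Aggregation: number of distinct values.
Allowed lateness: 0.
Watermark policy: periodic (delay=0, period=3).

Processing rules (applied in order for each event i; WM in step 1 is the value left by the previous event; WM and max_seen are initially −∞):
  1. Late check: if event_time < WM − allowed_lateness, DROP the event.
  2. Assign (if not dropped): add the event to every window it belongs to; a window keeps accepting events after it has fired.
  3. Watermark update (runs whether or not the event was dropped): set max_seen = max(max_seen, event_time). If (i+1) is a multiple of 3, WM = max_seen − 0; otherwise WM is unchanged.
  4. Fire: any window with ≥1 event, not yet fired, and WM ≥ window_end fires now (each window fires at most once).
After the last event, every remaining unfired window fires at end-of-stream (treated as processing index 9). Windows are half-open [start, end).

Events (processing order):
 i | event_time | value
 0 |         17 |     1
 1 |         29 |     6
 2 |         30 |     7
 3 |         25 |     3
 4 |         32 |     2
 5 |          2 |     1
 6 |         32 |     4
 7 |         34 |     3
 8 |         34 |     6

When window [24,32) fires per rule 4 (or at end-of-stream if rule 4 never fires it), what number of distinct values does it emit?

i=0 t=17 v=1: → [16,24); WM=−∞
i=1 t=29 v=6: → [24,32); WM=−∞
i=2 t=30 v=7: → [24,32); WM=30; [16,24) fires=1
i=3 t=25 v=3: DROP (t<30-0); WM=30
i=4 t=32 v=2: → [32,40); WM=30
i=5 t=2 v=1: DROP (t<30-0); WM=32; [24,32) fires=2
i=6 t=32 v=4: → [32,40); WM=32
i=7 t=34 v=3: → [32,40); WM=32
i=8 t=34 v=6: → [32,40); WM=34

2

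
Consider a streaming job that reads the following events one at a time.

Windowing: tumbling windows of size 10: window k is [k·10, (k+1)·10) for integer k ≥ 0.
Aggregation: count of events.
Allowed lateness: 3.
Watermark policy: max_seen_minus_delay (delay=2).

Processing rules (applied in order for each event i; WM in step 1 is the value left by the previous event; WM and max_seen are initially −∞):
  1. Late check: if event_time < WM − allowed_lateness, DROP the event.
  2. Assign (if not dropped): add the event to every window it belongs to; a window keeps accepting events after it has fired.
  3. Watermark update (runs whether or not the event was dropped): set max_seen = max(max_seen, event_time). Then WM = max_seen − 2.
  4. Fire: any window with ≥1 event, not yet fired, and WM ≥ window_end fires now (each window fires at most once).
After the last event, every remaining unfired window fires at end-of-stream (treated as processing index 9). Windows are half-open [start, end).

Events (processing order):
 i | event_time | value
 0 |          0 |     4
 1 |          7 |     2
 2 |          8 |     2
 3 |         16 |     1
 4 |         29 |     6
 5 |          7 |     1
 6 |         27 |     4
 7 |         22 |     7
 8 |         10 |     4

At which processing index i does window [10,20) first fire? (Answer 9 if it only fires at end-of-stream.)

i=0 t=0 v=4: → [0,10); WM=-2
i=1 t=7 v=2: → [0,10); WM=5
i=2 t=8 v=2: → [0,10); WM=6
i=3 t=16 v=1: → [10,20); WM=14; [0,10) fires=3
i=4 t=29 v=6: → [20,30); WM=27; [10,20) fires=1
i=5 t=7 v=1: DROP (t<27-3); WM=27
i=6 t=27 v=4: → [20,30); WM=27
i=7 t=22 v=7: DROP (t<27-3); WM=27
i=8 t=10 v=4: DROP (t<27-3); WM=27

4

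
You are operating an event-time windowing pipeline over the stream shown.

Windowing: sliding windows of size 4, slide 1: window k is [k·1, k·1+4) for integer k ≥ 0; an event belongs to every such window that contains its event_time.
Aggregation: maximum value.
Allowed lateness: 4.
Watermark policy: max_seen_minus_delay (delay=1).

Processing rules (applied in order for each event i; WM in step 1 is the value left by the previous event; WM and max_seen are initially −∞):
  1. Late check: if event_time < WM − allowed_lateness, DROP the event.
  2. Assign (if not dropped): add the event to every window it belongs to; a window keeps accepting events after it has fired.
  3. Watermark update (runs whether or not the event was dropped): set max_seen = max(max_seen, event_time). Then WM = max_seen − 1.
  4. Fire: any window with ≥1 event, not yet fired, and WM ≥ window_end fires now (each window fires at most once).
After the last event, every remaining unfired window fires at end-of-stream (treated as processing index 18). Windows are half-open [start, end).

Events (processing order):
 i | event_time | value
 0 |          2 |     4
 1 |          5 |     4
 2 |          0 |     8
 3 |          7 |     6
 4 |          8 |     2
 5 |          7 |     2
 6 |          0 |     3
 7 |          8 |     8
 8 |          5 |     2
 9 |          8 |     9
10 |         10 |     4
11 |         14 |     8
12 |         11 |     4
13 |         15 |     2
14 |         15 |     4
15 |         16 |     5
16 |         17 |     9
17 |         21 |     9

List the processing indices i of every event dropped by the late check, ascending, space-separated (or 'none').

6

i=0 t=2 v=4: → [2,6),[1,5),[0,4); WM=1
i=1 t=5 v=4: → [5,9),[4,8),[3,7),[2,6); WM=4; [0,4) fires=4
i=2 t=0 v=8: → [0,4); WM=4
i=3 t=7 v=6: → [7,11),[6,10),[5,9),[4,8); WM=6; [1,5) fires=4 [2,6) fires=4
i=4 t=8 v=2: → [8,12),[7,11),[6,10),[5,9); WM=7; [3,7) fires=4
i=5 t=7 v=2: → [7,11),[6,10),[5,9),[4,8); WM=7
i=6 t=0 v=3: DROP (t<7-4); WM=7
i=7 t=8 v=8: → [8,12),[7,11),[6,10),[5,9); WM=7
i=8 t=5 v=2: → [5,9),[4,8),[3,7),[2,6); WM=7
i=9 t=8 v=9: → [8,12),[7,11),[6,10),[5,9); WM=7
i=10 t=10 v=4: → [10,14),[9,13),[8,12),[7,11); WM=9; [4,8) fires=6 [5,9) fires=9
i=11 t=14 v=8: → [14,18),[13,17),[12,16),[11,15); WM=13; [6,10) fires=9 [7,11) fires=9 [8,12) fires=9 [9,13) fires=4
i=12 t=11 v=4: → [11,15),[10,14),[9,13),[8,12); WM=13
i=13 t=15 v=2: → [15,19),[14,18),[13,17),[12,16); WM=14; [10,14) fires=4
i=14 t=15 v=4: → [15,19),[14,18),[13,17),[12,16); WM=14
i=15 t=16 v=5: → [16,20),[15,19),[14,18),[13,17); WM=15; [11,15) fires=8
i=16 t=17 v=9: → [17,21),[16,20),[15,19),[14,18); WM=16; [12,16) fires=8
i=17 t=21 v=9: → [21,25),[20,24),[19,23),[18,22); WM=20; [13,17) fires=8 [14,18) fires=9 [15,19) fires=9 [16,20) fires=9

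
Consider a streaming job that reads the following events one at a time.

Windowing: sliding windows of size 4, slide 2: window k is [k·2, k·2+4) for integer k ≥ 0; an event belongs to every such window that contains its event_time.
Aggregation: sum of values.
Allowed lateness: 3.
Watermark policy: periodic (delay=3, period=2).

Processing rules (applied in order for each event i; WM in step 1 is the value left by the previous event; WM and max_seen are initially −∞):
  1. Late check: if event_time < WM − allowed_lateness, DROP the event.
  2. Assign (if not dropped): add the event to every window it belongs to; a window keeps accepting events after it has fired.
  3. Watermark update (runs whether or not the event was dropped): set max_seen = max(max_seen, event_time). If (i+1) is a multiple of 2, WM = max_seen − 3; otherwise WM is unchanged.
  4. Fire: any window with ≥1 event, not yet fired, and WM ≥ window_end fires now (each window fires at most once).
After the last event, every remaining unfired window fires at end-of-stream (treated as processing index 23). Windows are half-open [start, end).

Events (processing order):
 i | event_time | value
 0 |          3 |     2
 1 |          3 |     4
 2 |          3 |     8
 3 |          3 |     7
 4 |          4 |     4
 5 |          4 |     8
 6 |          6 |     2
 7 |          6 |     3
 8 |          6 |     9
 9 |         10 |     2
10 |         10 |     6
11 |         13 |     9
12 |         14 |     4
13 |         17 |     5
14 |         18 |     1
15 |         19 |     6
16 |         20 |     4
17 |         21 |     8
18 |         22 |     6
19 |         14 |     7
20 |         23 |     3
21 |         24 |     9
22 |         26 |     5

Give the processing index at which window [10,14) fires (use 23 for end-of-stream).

i=0 t=3 v=2: → [2,6),[0,4); WM=−∞
i=1 t=3 v=4: → [2,6),[0,4); WM=0
i=2 t=3 v=8: → [2,6),[0,4); WM=0
i=3 t=3 v=7: → [2,6),[0,4); WM=0
i=4 t=4 v=4: → [4,8),[2,6); WM=0
i=5 t=4 v=8: → [4,8),[2,6); WM=1
i=6 t=6 v=2: → [6,10),[4,8); WM=1
i=7 t=6 v=3: → [6,10),[4,8); WM=3
i=8 t=6 v=9: → [6,10),[4,8); WM=3
i=9 t=10 v=2: → [10,14),[8,12); WM=7; [0,4) fires=21 [2,6) fires=33
i=10 t=10 v=6: → [10,14),[8,12); WM=7
i=11 t=13 v=9: → [12,16),[10,14); WM=10; [4,8) fires=26 [6,10) fires=14
i=12 t=14 v=4: → [14,18),[12,16); WM=10
i=13 t=17 v=5: → [16,20),[14,18); WM=14; [8,12) fires=8 [10,14) fires=17
i=14 t=18 v=1: → [18,22),[16,20); WM=14
i=15 t=19 v=6: → [18,22),[16,20); WM=16; [12,16) fires=13
i=16 t=20 v=4: → [20,24),[18,22); WM=16
i=17 t=21 v=8: → [20,24),[18,22); WM=18; [14,18) fires=9
i=18 t=22 v=6: → [22,26),[20,24); WM=18
i=19 t=14 v=7: DROP (t<18-3); WM=19
i=20 t=23 v=3: → [22,26),[20,24); WM=19
i=21 t=24 v=9: → [24,28),[22,26); WM=21; [16,20) fires=12
i=22 t=26 v=5: → [26,30),[24,28); WM=21

13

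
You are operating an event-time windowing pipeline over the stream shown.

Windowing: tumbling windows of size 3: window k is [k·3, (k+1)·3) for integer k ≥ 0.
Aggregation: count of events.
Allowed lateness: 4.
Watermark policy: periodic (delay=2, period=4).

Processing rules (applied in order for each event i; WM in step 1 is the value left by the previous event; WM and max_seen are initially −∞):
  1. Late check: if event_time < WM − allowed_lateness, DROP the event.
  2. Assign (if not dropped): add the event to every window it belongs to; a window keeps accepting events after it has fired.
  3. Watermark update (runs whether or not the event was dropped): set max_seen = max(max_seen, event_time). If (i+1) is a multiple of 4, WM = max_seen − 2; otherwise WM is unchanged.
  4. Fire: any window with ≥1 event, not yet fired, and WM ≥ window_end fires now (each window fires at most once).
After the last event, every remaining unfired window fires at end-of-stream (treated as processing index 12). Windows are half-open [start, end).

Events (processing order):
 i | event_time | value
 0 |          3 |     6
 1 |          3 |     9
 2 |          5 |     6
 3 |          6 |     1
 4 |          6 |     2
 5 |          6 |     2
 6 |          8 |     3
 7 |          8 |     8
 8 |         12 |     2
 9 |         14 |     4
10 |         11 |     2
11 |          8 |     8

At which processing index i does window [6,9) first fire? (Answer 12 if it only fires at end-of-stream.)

11

i=0 t=3 v=6: → [3,6); WM=−∞
i=1 t=3 v=9: → [3,6); WM=−∞
i=2 t=5 v=6: → [3,6); WM=−∞
i=3 t=6 v=1: → [6,9); WM=4
i=4 t=6 v=2: → [6,9); WM=4
i=5 t=6 v=2: → [6,9); WM=4
i=6 t=8 v=3: → [6,9); WM=4
i=7 t=8 v=8: → [6,9); WM=6; [3,6) fires=3
i=8 t=12 v=2: → [12,15); WM=6
i=9 t=14 v=4: → [12,15); WM=6
i=10 t=11 v=2: → [9,12); WM=6
i=11 t=8 v=8: → [6,9); WM=12; [6,9) fires=6 [9,12) fires=1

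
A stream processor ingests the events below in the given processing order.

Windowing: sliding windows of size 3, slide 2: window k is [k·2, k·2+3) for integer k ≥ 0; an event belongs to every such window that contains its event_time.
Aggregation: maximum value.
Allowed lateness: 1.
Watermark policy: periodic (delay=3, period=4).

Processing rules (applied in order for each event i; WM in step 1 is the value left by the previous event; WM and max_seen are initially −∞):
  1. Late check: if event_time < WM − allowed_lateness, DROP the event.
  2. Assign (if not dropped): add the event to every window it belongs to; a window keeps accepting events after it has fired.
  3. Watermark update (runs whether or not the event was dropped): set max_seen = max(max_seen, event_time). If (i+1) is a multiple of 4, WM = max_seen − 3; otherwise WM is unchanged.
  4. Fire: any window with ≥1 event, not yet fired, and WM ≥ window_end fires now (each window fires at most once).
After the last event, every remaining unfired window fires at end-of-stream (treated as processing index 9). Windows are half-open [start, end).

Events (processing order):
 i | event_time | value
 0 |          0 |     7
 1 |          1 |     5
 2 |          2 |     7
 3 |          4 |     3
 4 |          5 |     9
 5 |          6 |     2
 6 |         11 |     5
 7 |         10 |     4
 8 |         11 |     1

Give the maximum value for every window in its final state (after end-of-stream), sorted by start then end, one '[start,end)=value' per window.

i=0 t=0 v=7: → [0,3); WM=−∞
i=1 t=1 v=5: → [0,3); WM=−∞
i=2 t=2 v=7: → [2,5),[0,3); WM=−∞
i=3 t=4 v=3: → [4,7),[2,5); WM=1
i=4 t=5 v=9: → [4,7); WM=1
i=5 t=6 v=2: → [6,9),[4,7); WM=1
i=6 t=11 v=5: → [10,13); WM=1
i=7 t=10 v=4: → [10,13),[8,11); WM=8; [0,3) fires=7 [2,5) fires=7 [4,7) fires=9
i=8 t=11 v=1: → [10,13); WM=8

[0,3)=7 [2,5)=7 [4,7)=9 [6,9)=2 [8,11)=4 [10,13)=5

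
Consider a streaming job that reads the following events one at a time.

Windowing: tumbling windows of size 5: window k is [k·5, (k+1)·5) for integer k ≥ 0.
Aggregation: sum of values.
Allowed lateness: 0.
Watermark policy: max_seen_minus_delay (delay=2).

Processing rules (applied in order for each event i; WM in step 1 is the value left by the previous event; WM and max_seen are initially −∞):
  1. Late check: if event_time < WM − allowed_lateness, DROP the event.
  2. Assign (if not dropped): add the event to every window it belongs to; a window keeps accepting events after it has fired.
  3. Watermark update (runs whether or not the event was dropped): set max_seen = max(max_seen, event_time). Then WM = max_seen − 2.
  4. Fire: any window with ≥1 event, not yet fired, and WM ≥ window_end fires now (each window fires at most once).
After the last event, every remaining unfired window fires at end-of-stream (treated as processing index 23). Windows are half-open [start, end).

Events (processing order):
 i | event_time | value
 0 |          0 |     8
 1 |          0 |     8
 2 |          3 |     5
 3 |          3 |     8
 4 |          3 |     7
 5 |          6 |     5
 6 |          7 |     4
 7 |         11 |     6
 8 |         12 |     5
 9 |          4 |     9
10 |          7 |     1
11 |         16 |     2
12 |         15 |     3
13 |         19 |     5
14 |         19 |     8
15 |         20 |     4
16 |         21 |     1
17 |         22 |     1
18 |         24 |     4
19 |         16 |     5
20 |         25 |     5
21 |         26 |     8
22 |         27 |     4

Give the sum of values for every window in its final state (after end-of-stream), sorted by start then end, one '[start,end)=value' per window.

[0,5)=36 [5,10)=9 [10,15)=11 [15,20)=18 [20,25)=10 [25,30)=17

i=0 t=0 v=8: → [0,5); WM=-2
i=1 t=0 v=8: → [0,5); WM=-2
i=2 t=3 v=5: → [0,5); WM=1
i=3 t=3 v=8: → [0,5); WM=1
i=4 t=3 v=7: → [0,5); WM=1
i=5 t=6 v=5: → [5,10); WM=4
i=6 t=7 v=4: → [5,10); WM=5; [0,5) fires=36
i=7 t=11 v=6: → [10,15); WM=9
i=8 t=12 v=5: → [10,15); WM=10; [5,10) fires=9
i=9 t=4 v=9: DROP (t<10-0); WM=10
i=10 t=7 v=1: DROP (t<10-0); WM=10
i=11 t=16 v=2: → [15,20); WM=14
i=12 t=15 v=3: → [15,20); WM=14
i=13 t=19 v=5: → [15,20); WM=17; [10,15) fires=11
i=14 t=19 v=8: → [15,20); WM=17
i=15 t=20 v=4: → [20,25); WM=18
i=16 t=21 v=1: → [20,25); WM=19
i=17 t=22 v=1: → [20,25); WM=20; [15,20) fires=18
i=18 t=24 v=4: → [20,25); WM=22
i=19 t=16 v=5: DROP (t<22-0); WM=22
i=20 t=25 v=5: → [25,30); WM=23
i=21 t=26 v=8: → [25,30); WM=24
i=22 t=27 v=4: → [25,30); WM=25; [20,25) fires=10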